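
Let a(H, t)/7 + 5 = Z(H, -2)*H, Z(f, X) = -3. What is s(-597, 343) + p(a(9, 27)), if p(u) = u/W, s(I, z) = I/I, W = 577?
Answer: 353/577 ≈ 0.61178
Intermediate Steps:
s(I, z) = 1
a(H, t) = -35 - 21*H (a(H, t) = -35 + 7*(-3*H) = -35 - 21*H)
p(u) = u/577
s(-597, 343) + p(a(9, 27)) = 1 + (-35 - 21*9)/577 = 1 + (-35 - 189)/577 = 1 + (1/577)*(-224) = 1 - 224/577 = 353/577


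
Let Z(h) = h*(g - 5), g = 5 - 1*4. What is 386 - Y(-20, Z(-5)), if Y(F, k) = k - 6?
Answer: 372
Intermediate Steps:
g = 1 (g = 5 - 4 = 1)
Z(h) = -4*h (Z(h) = h*(1 - 5) = h*(-4) = -4*h)
Y(F, k) = -6 + k
386 - Y(-20, Z(-5)) = 386 - (-6 - 4*(-5)) = 386 - (-6 + 20) = 386 - 1*14 = 386 - 14 = 372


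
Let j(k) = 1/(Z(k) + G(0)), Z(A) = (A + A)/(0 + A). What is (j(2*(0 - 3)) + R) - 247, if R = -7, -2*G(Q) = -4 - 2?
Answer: -1269/5 ≈ -253.80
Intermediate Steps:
G(Q) = 3 (G(Q) = -(-4 - 2)/2 = -½*(-6) = 3)
Z(A) = 2 (Z(A) = (2*A)/A = 2)
j(k) = ⅕ (j(k) = 1/(2 + 3) = 1/5 = ⅕)
(j(2*(0 - 3)) + R) - 247 = (⅕ - 7) - 247 = -34/5 - 247 = -1269/5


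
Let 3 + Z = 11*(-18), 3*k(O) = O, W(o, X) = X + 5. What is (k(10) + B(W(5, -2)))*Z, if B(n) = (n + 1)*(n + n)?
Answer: -5494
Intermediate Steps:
W(o, X) = 5 + X
k(O) = O/3
B(n) = 2*n*(1 + n) (B(n) = (1 + n)*(2*n) = 2*n*(1 + n))
Z = -201 (Z = -3 + 11*(-18) = -3 - 198 = -201)
(k(10) + B(W(5, -2)))*Z = ((⅓)*10 + 2*(5 - 2)*(1 + (5 - 2)))*(-201) = (10/3 + 2*3*(1 + 3))*(-201) = (10/3 + 2*3*4)*(-201) = (10/3 + 24)*(-201) = (82/3)*(-201) = -5494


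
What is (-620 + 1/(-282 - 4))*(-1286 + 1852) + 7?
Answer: -50180842/143 ≈ -3.5092e+5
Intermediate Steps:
(-620 + 1/(-282 - 4))*(-1286 + 1852) + 7 = (-620 + 1/(-286))*566 + 7 = (-620 - 1/286)*566 + 7 = -177321/286*566 + 7 = -50181843/143 + 7 = -50180842/143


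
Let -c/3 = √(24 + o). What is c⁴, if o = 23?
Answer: 178929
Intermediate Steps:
c = -3*√47 (c = -3*√(24 + 23) = -3*√47 ≈ -20.567)
c⁴ = (-3*√47)⁴ = 178929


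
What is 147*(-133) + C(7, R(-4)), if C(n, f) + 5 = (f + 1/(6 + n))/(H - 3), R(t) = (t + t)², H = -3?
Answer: -1526201/78 ≈ -19567.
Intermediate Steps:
R(t) = 4*t² (R(t) = (2*t)² = 4*t²)
C(n, f) = -5 - f/6 - 1/(6*(6 + n)) (C(n, f) = -5 + (f + 1/(6 + n))/(-3 - 3) = -5 + (f + 1/(6 + n))/(-6) = -5 + (f + 1/(6 + n))*(-⅙) = -5 + (-f/6 - 1/(6*(6 + n))) = -5 - f/6 - 1/(6*(6 + n)))
147*(-133) + C(7, R(-4)) = 147*(-133) + (-181 - 30*7 - 24*(-4)² - 1*4*(-4)²*7)/(6*(6 + 7)) = -19551 + (⅙)*(-181 - 210 - 24*16 - 1*4*16*7)/13 = -19551 + (⅙)*(1/13)*(-181 - 210 - 6*64 - 1*64*7) = -19551 + (⅙)*(1/13)*(-181 - 210 - 384 - 448) = -19551 + (⅙)*(1/13)*(-1223) = -19551 - 1223/78 = -1526201/78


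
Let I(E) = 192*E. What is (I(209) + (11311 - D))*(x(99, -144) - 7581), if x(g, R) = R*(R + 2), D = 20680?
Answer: 395776053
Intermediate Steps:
x(g, R) = R*(2 + R)
(I(209) + (11311 - D))*(x(99, -144) - 7581) = (192*209 + (11311 - 1*20680))*(-144*(2 - 144) - 7581) = (40128 + (11311 - 20680))*(-144*(-142) - 7581) = (40128 - 9369)*(20448 - 7581) = 30759*12867 = 395776053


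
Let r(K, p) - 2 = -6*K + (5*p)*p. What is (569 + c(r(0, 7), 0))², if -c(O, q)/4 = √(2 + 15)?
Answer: 324033 - 4552*√17 ≈ 3.0526e+5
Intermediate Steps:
r(K, p) = 2 - 6*K + 5*p² (r(K, p) = 2 + (-6*K + (5*p)*p) = 2 + (-6*K + 5*p²) = 2 - 6*K + 5*p²)
c(O, q) = -4*√17 (c(O, q) = -4*√(2 + 15) = -4*√17)
(569 + c(r(0, 7), 0))² = (569 - 4*√17)²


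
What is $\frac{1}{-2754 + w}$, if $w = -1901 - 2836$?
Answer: $- \frac{1}{7491} \approx -0.00013349$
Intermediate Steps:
$w = -4737$ ($w = -1901 - 2836 = -4737$)
$\frac{1}{-2754 + w} = \frac{1}{-2754 - 4737} = \frac{1}{-7491} = - \frac{1}{7491}$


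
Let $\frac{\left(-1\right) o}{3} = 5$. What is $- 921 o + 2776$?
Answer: $16591$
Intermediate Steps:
$o = -15$ ($o = \left(-3\right) 5 = -15$)
$- 921 o + 2776 = \left(-921\right) \left(-15\right) + 2776 = 13815 + 2776 = 16591$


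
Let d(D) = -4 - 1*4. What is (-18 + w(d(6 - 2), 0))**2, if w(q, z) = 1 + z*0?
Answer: 289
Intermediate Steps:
d(D) = -8 (d(D) = -4 - 4 = -8)
w(q, z) = 1 (w(q, z) = 1 + 0 = 1)
(-18 + w(d(6 - 2), 0))**2 = (-18 + 1)**2 = (-17)**2 = 289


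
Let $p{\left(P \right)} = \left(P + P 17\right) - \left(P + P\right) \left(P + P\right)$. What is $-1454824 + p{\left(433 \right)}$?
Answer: $-2196986$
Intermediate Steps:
$p{\left(P \right)} = - 4 P^{2} + 18 P$ ($p{\left(P \right)} = \left(P + 17 P\right) - 2 P 2 P = 18 P - 4 P^{2} = - 4 P^{2} + 18 P$)
$-1454824 + p{\left(433 \right)} = -1454824 + 2 \cdot 433 \left(9 - 866\right) = -1454824 + 2 \cdot 433 \left(-857\right) = -1454824 - 742162 = -2196986$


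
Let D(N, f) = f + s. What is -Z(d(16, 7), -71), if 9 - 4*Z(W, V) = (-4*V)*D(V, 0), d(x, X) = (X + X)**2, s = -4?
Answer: -1145/4 ≈ -286.25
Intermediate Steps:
D(N, f) = -4 + f (D(N, f) = f - 4 = -4 + f)
d(x, X) = 4*X**2 (d(x, X) = (2*X)**2 = 4*X**2)
Z(W, V) = 9/4 - 4*V (Z(W, V) = 9/4 - (-4*V)*(-4 + 0)/4 = 9/4 - (-4*V)*(-4)/4 = 9/4 - 4*V)
-Z(d(16, 7), -71) = -(9/4 - 4*(-71)) = -(9/4 + 284) = -1*1145/4 = -1145/4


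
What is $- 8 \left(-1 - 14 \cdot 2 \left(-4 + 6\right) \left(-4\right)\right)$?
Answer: $-1784$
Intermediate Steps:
$- 8 \left(-1 - 14 \cdot 2 \left(-4 + 6\right) \left(-4\right)\right) = - 8 \left(-1 - 14 \cdot 2 \cdot 2 \left(-4\right)\right) = - 8 \left(-1 - 14 \cdot 4 \left(-4\right)\right) = - 8 \left(-1 - -224\right) = - 8 \left(-1 + 224\right) = \left(-8\right) 223 = -1784$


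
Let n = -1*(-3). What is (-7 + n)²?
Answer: 16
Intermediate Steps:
n = 3
(-7 + n)² = (-7 + 3)² = (-4)² = 16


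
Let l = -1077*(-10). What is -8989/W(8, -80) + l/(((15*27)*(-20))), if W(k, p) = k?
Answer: -1214951/1080 ≈ -1125.0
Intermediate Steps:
l = 10770
-8989/W(8, -80) + l/(((15*27)*(-20))) = -8989/8 + 10770/(((15*27)*(-20))) = -8989*⅛ + 10770/((405*(-20))) = -8989/8 + 10770/(-8100) = -8989/8 + 10770*(-1/8100) = -8989/8 - 359/270 = -1214951/1080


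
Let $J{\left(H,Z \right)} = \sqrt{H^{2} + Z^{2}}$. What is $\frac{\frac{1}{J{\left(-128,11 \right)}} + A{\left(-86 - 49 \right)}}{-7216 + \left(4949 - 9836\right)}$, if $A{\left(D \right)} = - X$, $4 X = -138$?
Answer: $- \frac{69}{24206} - \frac{\sqrt{16505}}{199760015} \approx -0.0028512$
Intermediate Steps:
$X = - \frac{69}{2}$ ($X = \frac{1}{4} \left(-138\right) = - \frac{69}{2} \approx -34.5$)
$A{\left(D \right)} = \frac{69}{2}$ ($A{\left(D \right)} = \left(-1\right) \left(- \frac{69}{2}\right) = \frac{69}{2}$)
$\frac{\frac{1}{J{\left(-128,11 \right)}} + A{\left(-86 - 49 \right)}}{-7216 + \left(4949 - 9836\right)} = \frac{\frac{1}{\sqrt{\left(-128\right)^{2} + 11^{2}}} + \frac{69}{2}}{-7216 + \left(4949 - 9836\right)} = \frac{\frac{1}{\sqrt{16384 + 121}} + \frac{69}{2}}{-7216 + \left(4949 - 9836\right)} = \frac{\frac{1}{\sqrt{16505}} + \frac{69}{2}}{-7216 - 4887} = \frac{\frac{\sqrt{16505}}{16505} + \frac{69}{2}}{-12103} = \left(\frac{69}{2} + \frac{\sqrt{16505}}{16505}\right) \left(- \frac{1}{12103}\right) = - \frac{69}{24206} - \frac{\sqrt{16505}}{199760015}$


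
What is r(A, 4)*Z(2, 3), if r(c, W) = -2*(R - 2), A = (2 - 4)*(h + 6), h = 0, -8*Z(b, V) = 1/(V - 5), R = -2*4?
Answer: 5/4 ≈ 1.2500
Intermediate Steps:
R = -8
Z(b, V) = -1/(8*(-5 + V)) (Z(b, V) = -1/(8*(V - 5)) = -1/(8*(-5 + V)))
A = -12 (A = (2 - 4)*(0 + 6) = -2*6 = -12)
r(c, W) = 20 (r(c, W) = -2*(-8 - 2) = -2*(-10) = 20)
r(A, 4)*Z(2, 3) = 20*(-1/(-40 + 8*3)) = 20*(-1/(-40 + 24)) = 20*(-1/(-16)) = 20*(-1*(-1/16)) = 20*(1/16) = 5/4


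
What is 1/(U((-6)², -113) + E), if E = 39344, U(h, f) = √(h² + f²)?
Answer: 39344/1547936271 - √14065/1547936271 ≈ 2.5340e-5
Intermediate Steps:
U(h, f) = √(f² + h²)
1/(U((-6)², -113) + E) = 1/(√((-113)² + ((-6)²)²) + 39344) = 1/(√(12769 + 36²) + 39344) = 1/(√(12769 + 1296) + 39344) = 1/(√14065 + 39344) = 1/(39344 + √14065)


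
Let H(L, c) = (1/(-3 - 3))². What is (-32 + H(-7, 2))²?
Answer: 1324801/1296 ≈ 1022.2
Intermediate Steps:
H(L, c) = 1/36 (H(L, c) = (1/(-6))² = (-⅙)² = 1/36)
(-32 + H(-7, 2))² = (-32 + 1/36)² = (-1151/36)² = 1324801/1296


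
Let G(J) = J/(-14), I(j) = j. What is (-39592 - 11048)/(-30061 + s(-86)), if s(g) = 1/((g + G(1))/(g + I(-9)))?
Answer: 2440848/1448887 ≈ 1.6846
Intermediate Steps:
G(J) = -J/14 (G(J) = J*(-1/14) = -J/14)
s(g) = (-9 + g)/(-1/14 + g) (s(g) = 1/((g - 1/14*1)/(g - 9)) = 1/((g - 1/14)/(-9 + g)) = 1/((-1/14 + g)/(-9 + g)) = (-9 + g)/(-1/14 + g))
(-39592 - 11048)/(-30061 + s(-86)) = (-39592 - 11048)/(-30061 + 14*(-9 - 86)/(-1 + 14*(-86))) = -50640/(-30061 + 14*(-95)/(-1 - 1204)) = -50640/(-30061 + 14*(-95)/(-1205)) = -50640/(-30061 + 14*(-1/1205)*(-95)) = -50640/(-30061 + 266/241) = -50640/(-7244435/241) = -50640*(-241/7244435) = 2440848/1448887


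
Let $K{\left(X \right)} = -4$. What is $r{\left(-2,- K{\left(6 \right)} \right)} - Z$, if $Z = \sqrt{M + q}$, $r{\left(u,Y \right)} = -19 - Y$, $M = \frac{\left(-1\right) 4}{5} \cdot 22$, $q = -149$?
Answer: $-23 - \frac{7 i \sqrt{85}}{5} \approx -23.0 - 12.907 i$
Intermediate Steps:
$M = - \frac{88}{5}$ ($M = \left(-4\right) \frac{1}{5} \cdot 22 = \left(- \frac{4}{5}\right) 22 = - \frac{88}{5} \approx -17.6$)
$Z = \frac{7 i \sqrt{85}}{5}$ ($Z = \sqrt{- \frac{88}{5} - 149} = \sqrt{- \frac{833}{5}} = \frac{7 i \sqrt{85}}{5} \approx 12.907 i$)
$r{\left(-2,- K{\left(6 \right)} \right)} - Z = \left(-19 - \left(-1\right) \left(-4\right)\right) - \frac{7 i \sqrt{85}}{5} = \left(-19 - 4\right) - \frac{7 i \sqrt{85}}{5} = -23 - \frac{7 i \sqrt{85}}{5}$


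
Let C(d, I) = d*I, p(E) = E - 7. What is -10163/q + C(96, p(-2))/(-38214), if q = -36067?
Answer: 23307265/76570241 ≈ 0.30439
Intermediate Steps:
p(E) = -7 + E
C(d, I) = I*d
-10163/q + C(96, p(-2))/(-38214) = -10163/(-36067) + ((-7 - 2)*96)/(-38214) = -10163*(-1/36067) - 9*96*(-1/38214) = 10163/36067 - 864*(-1/38214) = 10163/36067 + 48/2123 = 23307265/76570241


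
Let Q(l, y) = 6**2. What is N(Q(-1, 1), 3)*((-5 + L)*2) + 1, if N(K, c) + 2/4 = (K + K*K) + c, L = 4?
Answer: -2668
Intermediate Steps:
Q(l, y) = 36
N(K, c) = -1/2 + K + c + K**2 (N(K, c) = -1/2 + ((K + K*K) + c) = -1/2 + ((K + K**2) + c) = -1/2 + (K + c + K**2) = -1/2 + K + c + K**2)
N(Q(-1, 1), 3)*((-5 + L)*2) + 1 = (-1/2 + 36 + 3 + 36**2)*((-5 + 4)*2) + 1 = (-1/2 + 36 + 3 + 1296)*(-1*2) + 1 = (2669/2)*(-2) + 1 = -2669 + 1 = -2668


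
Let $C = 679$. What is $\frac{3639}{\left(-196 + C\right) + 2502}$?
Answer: $\frac{1213}{995} \approx 1.2191$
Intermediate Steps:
$\frac{3639}{\left(-196 + C\right) + 2502} = \frac{3639}{\left(-196 + 679\right) + 2502} = \frac{3639}{483 + 2502} = \frac{3639}{2985} = 3639 \cdot \frac{1}{2985} = \frac{1213}{995}$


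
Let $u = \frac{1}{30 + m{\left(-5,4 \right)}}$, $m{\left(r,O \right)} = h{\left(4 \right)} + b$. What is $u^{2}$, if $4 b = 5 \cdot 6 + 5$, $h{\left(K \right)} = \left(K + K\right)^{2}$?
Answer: $\frac{16}{168921} \approx 9.4719 \cdot 10^{-5}$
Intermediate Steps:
$h{\left(K \right)} = 4 K^{2}$ ($h{\left(K \right)} = \left(2 K\right)^{2} = 4 K^{2}$)
$b = \frac{35}{4}$ ($b = \frac{5 \cdot 6 + 5}{4} = \frac{30 + 5}{4} = \frac{1}{4} \cdot 35 = \frac{35}{4} \approx 8.75$)
$m{\left(r,O \right)} = \frac{291}{4}$ ($m{\left(r,O \right)} = 4 \cdot 4^{2} + \frac{35}{4} = 4 \cdot 16 + \frac{35}{4} = 64 + \frac{35}{4} = \frac{291}{4}$)
$u = \frac{4}{411}$ ($u = \frac{1}{30 + \frac{291}{4}} = \frac{1}{\frac{411}{4}} = \frac{4}{411} \approx 0.0097324$)
$u^{2} = \left(\frac{4}{411}\right)^{2} = \frac{16}{168921}$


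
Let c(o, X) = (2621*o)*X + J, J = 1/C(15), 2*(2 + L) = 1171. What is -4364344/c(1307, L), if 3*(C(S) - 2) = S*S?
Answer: -672108976/307825213775 ≈ -0.0021834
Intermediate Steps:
L = 1167/2 (L = -2 + (½)*1171 = -2 + 1171/2 = 1167/2 ≈ 583.50)
C(S) = 2 + S²/3 (C(S) = 2 + (S*S)/3 = 2 + S²/3)
J = 1/77 (J = 1/(2 + (⅓)*15²) = 1/(2 + (⅓)*225) = 1/(2 + 75) = 1/77 ≈ 0.012987)
c(o, X) = 1/77 + 2621*X*o (c(o, X) = (2621*o)*X + 1/77 = 2621*X*o + 1/77 = 1/77 + 2621*X*o)
-4364344/c(1307, L) = -4364344/(1/77 + 2621*(1167/2)*1307) = -4364344/(1/77 + 3997730049/2) = -4364344/307825213775/154 = -4364344*154/307825213775 = -672108976/307825213775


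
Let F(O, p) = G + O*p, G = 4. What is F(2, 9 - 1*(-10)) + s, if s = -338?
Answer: -296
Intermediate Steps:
F(O, p) = 4 + O*p
F(2, 9 - 1*(-10)) + s = (4 + 2*(9 - 1*(-10))) - 338 = (4 + 2*(9 + 10)) - 338 = (4 + 2*19) - 338 = (4 + 38) - 338 = 42 - 338 = -296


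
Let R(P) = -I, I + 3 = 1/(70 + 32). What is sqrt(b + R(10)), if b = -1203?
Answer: I*sqrt(12484902)/102 ≈ 34.641*I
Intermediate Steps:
I = -305/102 (I = -3 + 1/(70 + 32) = -3 + 1/102 = -305/102 ≈ -2.9902)
R(P) = 305/102 (R(P) = -1*(-305/102) = 305/102)
sqrt(b + R(10)) = sqrt(-1203 + 305/102) = sqrt(-122401/102) = I*sqrt(12484902)/102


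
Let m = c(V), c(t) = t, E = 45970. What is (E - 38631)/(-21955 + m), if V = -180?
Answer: -7339/22135 ≈ -0.33156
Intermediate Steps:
m = -180
(E - 38631)/(-21955 + m) = (45970 - 38631)/(-21955 - 180) = 7339/(-22135) = 7339*(-1/22135) = -7339/22135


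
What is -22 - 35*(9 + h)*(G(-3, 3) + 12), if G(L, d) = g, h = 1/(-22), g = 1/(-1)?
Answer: -6939/2 ≈ -3469.5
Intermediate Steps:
g = -1 (g = 1*(-1) = -1)
h = -1/22 ≈ -0.045455
G(L, d) = -1
-22 - 35*(9 + h)*(G(-3, 3) + 12) = -22 - 35*(9 - 1/22)*(-1 + 12) = -22 - 6895*11/22 = -22 - 35*197/2 = -22 - 6895/2 = -6939/2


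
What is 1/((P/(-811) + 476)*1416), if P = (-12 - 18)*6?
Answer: 811/546881856 ≈ 1.4830e-6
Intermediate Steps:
P = -180 (P = -30*6 = -180)
1/((P/(-811) + 476)*1416) = 1/((-180/(-811) + 476)*1416) = 1/((-180*(-1/811) + 476)*1416) = 1/((180/811 + 476)*1416) = 1/((386216/811)*1416) = 1/(546881856/811) = 811/546881856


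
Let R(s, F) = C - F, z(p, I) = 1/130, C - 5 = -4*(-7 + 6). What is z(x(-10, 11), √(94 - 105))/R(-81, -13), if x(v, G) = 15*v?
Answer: 1/2860 ≈ 0.00034965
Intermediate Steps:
C = 9 (C = 5 - 4*(-7 + 6) = 5 - 4*(-1) = 5 + 4 = 9)
z(p, I) = 1/130
R(s, F) = 9 - F
z(x(-10, 11), √(94 - 105))/R(-81, -13) = 1/(130*(9 - 1*(-13))) = 1/(130*(9 + 13)) = (1/130)/22 = (1/130)*(1/22) = 1/2860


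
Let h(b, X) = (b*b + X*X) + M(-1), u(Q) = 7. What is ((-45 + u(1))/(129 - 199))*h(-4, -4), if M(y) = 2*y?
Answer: 114/7 ≈ 16.286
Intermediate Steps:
h(b, X) = -2 + X² + b² (h(b, X) = (b*b + X*X) + 2*(-1) = (b² + X²) - 2 = (X² + b²) - 2 = -2 + X² + b²)
((-45 + u(1))/(129 - 199))*h(-4, -4) = ((-45 + 7)/(129 - 199))*(-2 + (-4)² + (-4)²) = (-38/(-70))*(-2 + 16 + 16) = -38*(-1/70)*30 = (19/35)*30 = 114/7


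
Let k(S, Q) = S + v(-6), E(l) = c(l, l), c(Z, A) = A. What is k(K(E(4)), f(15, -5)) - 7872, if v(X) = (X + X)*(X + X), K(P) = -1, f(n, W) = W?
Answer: -7729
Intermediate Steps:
E(l) = l
v(X) = 4*X**2 (v(X) = (2*X)*(2*X) = 4*X**2)
k(S, Q) = 144 + S (k(S, Q) = S + 4*(-6)**2 = S + 4*36 = S + 144 = 144 + S)
k(K(E(4)), f(15, -5)) - 7872 = (144 - 1) - 7872 = 143 - 7872 = -7729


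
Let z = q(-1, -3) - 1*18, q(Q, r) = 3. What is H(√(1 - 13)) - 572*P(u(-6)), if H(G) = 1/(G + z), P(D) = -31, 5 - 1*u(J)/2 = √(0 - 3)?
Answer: 1400823/79 - 2*I*√3/237 ≈ 17732.0 - 0.014616*I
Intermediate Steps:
u(J) = 10 - 2*I*√3 (u(J) = 10 - 2*√(0 - 3) = 10 - 2*I*√3)
z = -15 (z = 3 - 1*18 = 3 - 18 = -15)
H(G) = 1/(-15 + G) (H(G) = 1/(G - 15) = 1/(-15 + G))
H(√(1 - 13)) - 572*P(u(-6)) = 1/(-15 + √(1 - 13)) - 572*(-31) = 1/(-15 + √(-12)) + 17732 = 1/(-15 + 2*I*√3) + 17732 = 17732 + 1/(-15 + 2*I*√3)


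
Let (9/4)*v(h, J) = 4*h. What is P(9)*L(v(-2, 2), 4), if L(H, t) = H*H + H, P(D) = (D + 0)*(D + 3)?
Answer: 2944/3 ≈ 981.33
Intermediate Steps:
v(h, J) = 16*h/9 (v(h, J) = 4*(4*h)/9 = 16*h/9)
P(D) = D*(3 + D)
L(H, t) = H + H**2 (L(H, t) = H**2 + H = H + H**2)
P(9)*L(v(-2, 2), 4) = (9*(3 + 9))*(((16/9)*(-2))*(1 + (16/9)*(-2))) = (9*12)*(-32*(1 - 32/9)/9) = 108*(-32/9*(-23/9)) = 108*(736/81) = 2944/3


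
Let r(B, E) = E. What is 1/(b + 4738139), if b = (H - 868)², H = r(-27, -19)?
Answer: 1/5524908 ≈ 1.8100e-7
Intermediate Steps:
H = -19
b = 786769 (b = (-19 - 868)² = (-887)² = 786769)
1/(b + 4738139) = 1/(786769 + 4738139) = 1/5524908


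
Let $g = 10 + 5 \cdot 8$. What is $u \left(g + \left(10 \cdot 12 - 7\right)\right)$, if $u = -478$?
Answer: $-77914$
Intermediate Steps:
$g = 50$ ($g = 10 + 40 = 50$)
$u \left(g + \left(10 \cdot 12 - 7\right)\right) = - 478 \left(50 + \left(10 \cdot 12 - 7\right)\right) = - 478 \left(50 + \left(120 - 7\right)\right) = - 478 \left(50 + 113\right) = \left(-478\right) 163 = -77914$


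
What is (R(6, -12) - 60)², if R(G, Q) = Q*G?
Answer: 17424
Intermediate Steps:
R(G, Q) = G*Q
(R(6, -12) - 60)² = (6*(-12) - 60)² = (-72 - 60)² = (-132)² = 17424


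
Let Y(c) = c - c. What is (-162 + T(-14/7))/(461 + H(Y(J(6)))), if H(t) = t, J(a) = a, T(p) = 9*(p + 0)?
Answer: -180/461 ≈ -0.39046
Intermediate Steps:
T(p) = 9*p
Y(c) = 0
(-162 + T(-14/7))/(461 + H(Y(J(6)))) = (-162 + 9*(-14/7))/(461 + 0) = (-162 + 9*(-14*1/7))/461 = (-162 + 9*(-2))*(1/461) = (-162 - 18)*(1/461) = -180*1/461 = -180/461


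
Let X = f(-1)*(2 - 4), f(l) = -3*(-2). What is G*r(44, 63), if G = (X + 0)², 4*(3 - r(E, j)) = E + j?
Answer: -3420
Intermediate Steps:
f(l) = 6
r(E, j) = 3 - E/4 - j/4 (r(E, j) = 3 - (E + j)/4 = 3 + (-E/4 - j/4) = 3 - E/4 - j/4)
X = -12 (X = 6*(2 - 4) = 6*(-2) = -12)
G = 144 (G = (-12 + 0)² = (-12)² = 144)
G*r(44, 63) = 144*(3 - ¼*44 - ¼*63) = 144*(3 - 11 - 63/4) = 144*(-95/4) = -3420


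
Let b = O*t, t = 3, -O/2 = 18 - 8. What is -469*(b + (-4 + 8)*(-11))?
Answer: 48776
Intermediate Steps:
O = -20 (O = -2*(18 - 8) = -2*10 = -20)
b = -60 (b = -20*3 = -60)
-469*(b + (-4 + 8)*(-11)) = -469*(-60 + (-4 + 8)*(-11)) = -469*(-60 + 4*(-11)) = -469*(-60 - 44) = -469*(-104) = 48776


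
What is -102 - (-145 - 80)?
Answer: 123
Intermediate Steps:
-102 - (-145 - 80) = -102 - 1*(-225) = -102 + 225 = 123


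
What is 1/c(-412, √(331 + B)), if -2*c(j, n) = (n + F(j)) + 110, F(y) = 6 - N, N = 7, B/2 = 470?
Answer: -109/5305 + √1271/5305 ≈ -0.013826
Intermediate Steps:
B = 940 (B = 2*470 = 940)
F(y) = -1 (F(y) = 6 - 1*7 = 6 - 7 = -1)
c(j, n) = -109/2 - n/2 (c(j, n) = -((n - 1) + 110)/2 = -((-1 + n) + 110)/2 = -(109 + n)/2 = -109/2 - n/2)
1/c(-412, √(331 + B)) = 1/(-109/2 - √(331 + 940)/2) = 1/(-109/2 - √1271/2)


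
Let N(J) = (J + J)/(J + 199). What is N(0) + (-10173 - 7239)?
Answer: -17412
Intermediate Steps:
N(J) = 2*J/(199 + J) (N(J) = (2*J)/(199 + J) = 2*J/(199 + J))
N(0) + (-10173 - 7239) = 2*0/(199 + 0) + (-10173 - 7239) = 2*0/199 - 17412 = 2*0*(1/199) - 17412 = 0 - 17412 = -17412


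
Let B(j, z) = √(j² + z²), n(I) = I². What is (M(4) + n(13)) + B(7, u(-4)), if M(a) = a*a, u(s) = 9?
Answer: 185 + √130 ≈ 196.40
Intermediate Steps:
M(a) = a²
(M(4) + n(13)) + B(7, u(-4)) = (4² + 13²) + √(7² + 9²) = (16 + 169) + √(49 + 81) = 185 + √130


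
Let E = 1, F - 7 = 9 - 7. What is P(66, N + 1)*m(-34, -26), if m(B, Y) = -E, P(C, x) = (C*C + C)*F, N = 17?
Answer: -39798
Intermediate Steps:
F = 9 (F = 7 + (9 - 7) = 7 + 2 = 9)
P(C, x) = 9*C + 9*C**2 (P(C, x) = (C*C + C)*9 = (C**2 + C)*9 = (C + C**2)*9 = 9*C + 9*C**2)
m(B, Y) = -1 (m(B, Y) = -1*1 = -1)
P(66, N + 1)*m(-34, -26) = (9*66*(1 + 66))*(-1) = (9*66*67)*(-1) = 39798*(-1) = -39798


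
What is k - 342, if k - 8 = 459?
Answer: 125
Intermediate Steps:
k = 467 (k = 8 + 459 = 467)
k - 342 = 467 - 342 = 125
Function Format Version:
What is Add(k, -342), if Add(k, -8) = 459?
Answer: 125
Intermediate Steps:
k = 467 (k = Add(8, 459) = 467)
Add(k, -342) = Add(467, -342) = 125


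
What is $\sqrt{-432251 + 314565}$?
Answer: $19 i \sqrt{326} \approx 343.05 i$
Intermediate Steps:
$\sqrt{-432251 + 314565} = \sqrt{-117686} = 19 i \sqrt{326}$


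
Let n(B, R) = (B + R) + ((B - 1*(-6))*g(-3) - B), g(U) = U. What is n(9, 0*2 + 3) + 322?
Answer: 280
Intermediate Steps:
n(B, R) = -18 + R - 3*B (n(B, R) = (B + R) + ((B - 1*(-6))*(-3) - B) = (B + R) + ((B + 6)*(-3) - B) = (B + R) + ((6 + B)*(-3) - B) = (B + R) + ((-18 - 3*B) - B) = (B + R) + (-18 - 4*B) = -18 + R - 3*B)
n(9, 0*2 + 3) + 322 = (-18 + (0*2 + 3) - 3*9) + 322 = (-18 + (0 + 3) - 27) + 322 = (-18 + 3 - 27) + 322 = -42 + 322 = 280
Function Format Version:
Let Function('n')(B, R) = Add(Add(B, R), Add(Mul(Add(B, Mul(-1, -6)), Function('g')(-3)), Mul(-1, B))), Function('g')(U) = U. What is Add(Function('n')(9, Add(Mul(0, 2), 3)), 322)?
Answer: 280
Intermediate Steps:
Function('n')(B, R) = Add(-18, R, Mul(-3, B)) (Function('n')(B, R) = Add(Add(B, R), Add(Mul(Add(B, Mul(-1, -6)), -3), Mul(-1, B))) = Add(Add(B, R), Add(Mul(Add(B, 6), -3), Mul(-1, B))) = Add(Add(B, R), Add(Mul(Add(6, B), -3), Mul(-1, B))) = Add(Add(B, R), Add(Add(-18, Mul(-3, B)), Mul(-1, B))) = Add(Add(B, R), Add(-18, Mul(-4, B))) = Add(-18, R, Mul(-3, B)))
Add(Function('n')(9, Add(Mul(0, 2), 3)), 322) = Add(Add(-18, Add(Mul(0, 2), 3), Mul(-3, 9)), 322) = Add(Add(-18, Add(0, 3), -27), 322) = Add(Add(-18, 3, -27), 322) = Add(-42, 322) = 280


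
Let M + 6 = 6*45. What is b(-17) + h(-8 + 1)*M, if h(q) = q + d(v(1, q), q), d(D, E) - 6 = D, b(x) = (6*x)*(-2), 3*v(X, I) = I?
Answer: -676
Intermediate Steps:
M = 264 (M = -6 + 6*45 = -6 + 270 = 264)
v(X, I) = I/3
b(x) = -12*x
d(D, E) = 6 + D
h(q) = 6 + 4*q/3 (h(q) = q + (6 + q/3) = 6 + 4*q/3)
b(-17) + h(-8 + 1)*M = -12*(-17) + (6 + 4*(-8 + 1)/3)*264 = 204 + (6 + (4/3)*(-7))*264 = 204 + (6 - 28/3)*264 = 204 - 10/3*264 = 204 - 880 = -676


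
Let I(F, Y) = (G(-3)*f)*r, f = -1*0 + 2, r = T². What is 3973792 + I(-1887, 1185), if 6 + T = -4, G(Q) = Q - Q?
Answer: 3973792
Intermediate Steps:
G(Q) = 0
T = -10 (T = -6 - 4 = -10)
r = 100 (r = (-10)² = 100)
f = 2 (f = 0 + 2 = 2)
I(F, Y) = 0 (I(F, Y) = (0*2)*100 = 0*100 = 0)
3973792 + I(-1887, 1185) = 3973792 + 0 = 3973792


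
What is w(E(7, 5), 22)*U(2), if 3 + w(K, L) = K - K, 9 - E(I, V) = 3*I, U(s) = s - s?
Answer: 0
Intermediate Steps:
U(s) = 0
E(I, V) = 9 - 3*I
w(K, L) = -3 (w(K, L) = -3 + (K - K) = -3 + 0 = -3)
w(E(7, 5), 22)*U(2) = -3*0 = 0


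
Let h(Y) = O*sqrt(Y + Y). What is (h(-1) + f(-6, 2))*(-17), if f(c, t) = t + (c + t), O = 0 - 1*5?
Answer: 34 + 85*I*sqrt(2) ≈ 34.0 + 120.21*I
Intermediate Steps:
O = -5 (O = 0 - 5 = -5)
f(c, t) = c + 2*t
h(Y) = -5*sqrt(2)*sqrt(Y) (h(Y) = -5*sqrt(Y + Y) = -5*sqrt(2)*sqrt(Y))
(h(-1) + f(-6, 2))*(-17) = (-5*sqrt(2)*sqrt(-1) + (-6 + 2*2))*(-17) = (-5*sqrt(2)*I + (-6 + 4))*(-17) = (-5*I*sqrt(2) - 2)*(-17) = (-2 - 5*I*sqrt(2))*(-17) = 34 + 85*I*sqrt(2)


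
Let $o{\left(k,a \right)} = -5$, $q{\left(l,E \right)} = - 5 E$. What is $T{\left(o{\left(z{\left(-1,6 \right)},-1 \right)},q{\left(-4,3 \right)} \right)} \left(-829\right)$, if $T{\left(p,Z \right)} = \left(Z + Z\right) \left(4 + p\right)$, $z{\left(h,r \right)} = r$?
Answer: $-24870$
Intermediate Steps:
$T{\left(p,Z \right)} = 2 Z \left(4 + p\right)$
$T{\left(o{\left(z{\left(-1,6 \right)},-1 \right)},q{\left(-4,3 \right)} \right)} \left(-829\right) = 2 \left(\left(-5\right) 3\right) \left(4 - 5\right) \left(-829\right) = 2 \left(-15\right) \left(-1\right) \left(-829\right) = 30 \left(-829\right) = -24870$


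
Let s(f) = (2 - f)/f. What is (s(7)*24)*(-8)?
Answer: 960/7 ≈ 137.14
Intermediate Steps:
s(f) = (2 - f)/f
(s(7)*24)*(-8) = (((2 - 1*7)/7)*24)*(-8) = (((2 - 7)/7)*24)*(-8) = (((1/7)*(-5))*24)*(-8) = -5/7*24*(-8) = -120/7*(-8) = 960/7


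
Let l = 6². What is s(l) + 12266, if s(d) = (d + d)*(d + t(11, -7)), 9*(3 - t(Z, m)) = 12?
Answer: 14978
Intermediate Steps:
t(Z, m) = 5/3 (t(Z, m) = 3 - ⅑*12 = 3 - 4/3 = 5/3)
l = 36
s(d) = 2*d*(5/3 + d) (s(d) = (d + d)*(d + 5/3) = (2*d)*(5/3 + d) = 2*d*(5/3 + d))
s(l) + 12266 = (⅔)*36*(5 + 3*36) + 12266 = (⅔)*36*(5 + 108) + 12266 = (⅔)*36*113 + 12266 = 2712 + 12266 = 14978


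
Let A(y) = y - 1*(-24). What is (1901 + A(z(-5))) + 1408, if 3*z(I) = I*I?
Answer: 10024/3 ≈ 3341.3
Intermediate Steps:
z(I) = I**2/3 (z(I) = (I*I)/3 = I**2/3)
A(y) = 24 + y (A(y) = y + 24 = 24 + y)
(1901 + A(z(-5))) + 1408 = (1901 + (24 + (1/3)*(-5)**2)) + 1408 = (1901 + (24 + (1/3)*25)) + 1408 = (1901 + (24 + 25/3)) + 1408 = (1901 + 97/3) + 1408 = 5800/3 + 1408 = 10024/3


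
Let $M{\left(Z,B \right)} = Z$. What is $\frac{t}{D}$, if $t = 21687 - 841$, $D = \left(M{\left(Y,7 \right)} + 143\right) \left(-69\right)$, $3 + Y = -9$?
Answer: $- \frac{20846}{9039} \approx -2.3062$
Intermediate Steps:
$Y = -12$ ($Y = -3 - 9 = -12$)
$D = -9039$ ($D = \left(-12 + 143\right) \left(-69\right) = 131 \left(-69\right) = -9039$)
$t = 20846$
$\frac{t}{D} = \frac{20846}{-9039} = 20846 \left(- \frac{1}{9039}\right) = - \frac{20846}{9039}$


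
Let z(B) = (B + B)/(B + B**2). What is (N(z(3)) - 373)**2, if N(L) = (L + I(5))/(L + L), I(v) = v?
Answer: 540225/4 ≈ 1.3506e+5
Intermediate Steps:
z(B) = 2*B/(B + B**2) (z(B) = (2*B)/(B + B**2) = 2*B/(B + B**2))
N(L) = (5 + L)/(2*L) (N(L) = (L + 5)/(L + L) = (5 + L)/((2*L)) = (5 + L)*(1/(2*L)) = (5 + L)/(2*L))
(N(z(3)) - 373)**2 = ((5 + 2/(1 + 3))/(2*((2/(1 + 3)))) - 373)**2 = ((5 + 2/4)/(2*((2/4))) - 373)**2 = ((5 + 2*(1/4))/(2*((2*(1/4)))) - 373)**2 = ((5 + 1/2)/(2*(1/2)) - 373)**2 = ((1/2)*2*(11/2) - 373)**2 = (11/2 - 373)**2 = (-735/2)**2 = 540225/4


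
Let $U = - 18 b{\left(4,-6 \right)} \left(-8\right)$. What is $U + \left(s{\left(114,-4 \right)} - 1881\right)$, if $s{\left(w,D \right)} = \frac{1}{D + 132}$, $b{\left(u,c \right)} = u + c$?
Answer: $- \frac{277631}{128} \approx -2169.0$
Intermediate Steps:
$b{\left(u,c \right)} = c + u$
$s{\left(w,D \right)} = \frac{1}{132 + D}$
$U = -288$ ($U = - 18 \left(-6 + 4\right) \left(-8\right) = \left(-18\right) \left(-2\right) \left(-8\right) = 36 \left(-8\right) = -288$)
$U + \left(s{\left(114,-4 \right)} - 1881\right) = -288 + \left(\frac{1}{132 - 4} - 1881\right) = -288 + \left(\frac{1}{128} + \left(-3786 + 1905\right)\right) = -288 + \left(\frac{1}{128} - 1881\right) = -288 - \frac{240767}{128} = - \frac{277631}{128}$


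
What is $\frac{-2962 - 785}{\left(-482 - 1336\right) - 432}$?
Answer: $\frac{1249}{750} \approx 1.6653$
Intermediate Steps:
$\frac{-2962 - 785}{\left(-482 - 1336\right) - 432} = - \frac{3747}{-1818 - 432} = - \frac{3747}{-2250} = \left(-3747\right) \left(- \frac{1}{2250}\right) = \frac{1249}{750}$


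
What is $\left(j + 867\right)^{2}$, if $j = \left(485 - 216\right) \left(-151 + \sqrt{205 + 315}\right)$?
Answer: $1617849224 - 42773152 \sqrt{130} \approx 1.1302 \cdot 10^{9}$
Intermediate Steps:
$j = -40619 + 538 \sqrt{130}$ ($j = 269 \left(-151 + \sqrt{520}\right) = 269 \left(-151 + 2 \sqrt{130}\right) = -40619 + 538 \sqrt{130} \approx -34485.0$)
$\left(j + 867\right)^{2} = \left(\left(-40619 + 538 \sqrt{130}\right) + 867\right)^{2} = \left(-39752 + 538 \sqrt{130}\right)^{2}$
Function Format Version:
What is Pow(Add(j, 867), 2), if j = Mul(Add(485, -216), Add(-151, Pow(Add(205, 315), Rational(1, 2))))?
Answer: Add(1617849224, Mul(-42773152, Pow(130, Rational(1, 2)))) ≈ 1.1302e+9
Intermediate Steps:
j = Add(-40619, Mul(538, Pow(130, Rational(1, 2)))) (j = Mul(269, Add(-151, Pow(520, Rational(1, 2)))) = Mul(269, Add(-151, Mul(2, Pow(130, Rational(1, 2))))) = Add(-40619, Mul(538, Pow(130, Rational(1, 2)))) ≈ -34485.)
Pow(Add(j, 867), 2) = Pow(Add(Add(-40619, Mul(538, Pow(130, Rational(1, 2)))), 867), 2) = Pow(Add(-39752, Mul(538, Pow(130, Rational(1, 2)))), 2)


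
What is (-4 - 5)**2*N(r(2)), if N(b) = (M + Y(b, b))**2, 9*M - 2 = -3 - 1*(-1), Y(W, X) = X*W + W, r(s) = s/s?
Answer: 324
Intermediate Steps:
r(s) = 1
Y(W, X) = W + W*X (Y(W, X) = W*X + W = W + W*X)
M = 0 (M = 2/9 + (-3 - 1*(-1))/9 = 2/9 + (-3 + 1)/9 = 2/9 + (1/9)*(-2) = 2/9 - 2/9 = 0)
N(b) = b**2*(1 + b)**2 (N(b) = (0 + b*(1 + b))**2 = (b*(1 + b))**2 = b**2*(1 + b)**2)
(-4 - 5)**2*N(r(2)) = (-4 - 5)**2*(1**2*(1 + 1)**2) = (-9)**2*(1*2**2) = 81*(1*4) = 81*4 = 324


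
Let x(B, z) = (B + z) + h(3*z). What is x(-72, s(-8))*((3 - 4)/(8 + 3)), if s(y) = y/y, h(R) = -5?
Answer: 76/11 ≈ 6.9091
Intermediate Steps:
s(y) = 1
x(B, z) = -5 + B + z (x(B, z) = (B + z) - 5 = -5 + B + z)
x(-72, s(-8))*((3 - 4)/(8 + 3)) = (-5 - 72 + 1)*((3 - 4)/(8 + 3)) = -(-76)/11 = -76*(-1/11) = 76/11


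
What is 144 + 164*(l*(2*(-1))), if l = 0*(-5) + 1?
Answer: -184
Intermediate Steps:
l = 1 (l = 0 + 1 = 1)
144 + 164*(l*(2*(-1))) = 144 + 164*(1*(2*(-1))) = 144 + 164*(1*(-2)) = 144 + 164*(-2) = 144 - 328 = -184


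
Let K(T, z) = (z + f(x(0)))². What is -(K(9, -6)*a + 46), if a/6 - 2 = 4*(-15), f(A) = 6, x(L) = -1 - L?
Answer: -46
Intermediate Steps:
a = -348 (a = 12 + 6*(4*(-15)) = 12 + 6*(-60) = 12 - 360 = -348)
K(T, z) = (6 + z)² (K(T, z) = (z + 6)² = (6 + z)²)
-(K(9, -6)*a + 46) = -((6 - 6)²*(-348) + 46) = -(0²*(-348) + 46) = -(0*(-348) + 46) = -(0 + 46) = -1*46 = -46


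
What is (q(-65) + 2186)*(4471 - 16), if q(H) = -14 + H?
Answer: 9386685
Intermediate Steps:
(q(-65) + 2186)*(4471 - 16) = ((-14 - 65) + 2186)*(4471 - 16) = (-79 + 2186)*4455 = 2107*4455 = 9386685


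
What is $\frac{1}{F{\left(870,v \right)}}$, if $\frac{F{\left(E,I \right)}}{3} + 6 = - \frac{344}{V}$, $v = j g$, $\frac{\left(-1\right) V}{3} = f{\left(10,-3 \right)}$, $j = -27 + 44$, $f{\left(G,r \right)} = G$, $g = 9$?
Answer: $\frac{5}{82} \approx 0.060976$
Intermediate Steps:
$j = 17$
$V = -30$ ($V = \left(-3\right) 10 = -30$)
$v = 153$ ($v = 17 \cdot 9 = 153$)
$F{\left(E,I \right)} = \frac{82}{5}$ ($F{\left(E,I \right)} = -18 + 3 \left(- \frac{344}{-30}\right) = -18 + 3 \left(\left(-344\right) \left(- \frac{1}{30}\right)\right) = -18 + 3 \cdot \frac{172}{15} = -18 + \frac{172}{5} = \frac{82}{5}$)
$\frac{1}{F{\left(870,v \right)}} = \frac{1}{\frac{82}{5}} = \frac{5}{82}$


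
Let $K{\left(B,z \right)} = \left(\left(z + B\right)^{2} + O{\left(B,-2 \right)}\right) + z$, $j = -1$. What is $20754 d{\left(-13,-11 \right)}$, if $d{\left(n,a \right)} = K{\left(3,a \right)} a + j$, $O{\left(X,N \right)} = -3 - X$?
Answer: $-10750572$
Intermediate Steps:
$K{\left(B,z \right)} = -3 + z + \left(B + z\right)^{2} - B$ ($K{\left(B,z \right)} = \left(\left(z + B\right)^{2} - \left(3 + B\right)\right) + z = \left(\left(B + z\right)^{2} - \left(3 + B\right)\right) + z = \left(-3 + \left(B + z\right)^{2} - B\right) + z = -3 + z + \left(B + z\right)^{2} - B$)
$d{\left(n,a \right)} = -1 + a \left(-6 + a + \left(3 + a\right)^{2}\right)$ ($d{\left(n,a \right)} = \left(-3 + a + \left(3 + a\right)^{2} - 3\right) a - 1 = \left(-6 + a + \left(3 + a\right)^{2}\right) a - 1 = a \left(-6 + a + \left(3 + a\right)^{2}\right) - 1 = -1 + a \left(-6 + a + \left(3 + a\right)^{2}\right)$)
$20754 d{\left(-13,-11 \right)} = 20754 \left(-1 - 11 \left(-6 - 11 + \left(3 - 11\right)^{2}\right)\right) = 20754 \left(-1 - 11 \left(-6 - 11 + \left(-8\right)^{2}\right)\right) = 20754 \left(-1 - 11 \left(-6 - 11 + 64\right)\right) = 20754 \left(-1 - 517\right) = 20754 \left(-518\right) = -10750572$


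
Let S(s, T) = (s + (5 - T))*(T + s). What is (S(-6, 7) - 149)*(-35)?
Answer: 5495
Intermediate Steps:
S(s, T) = (T + s)*(5 + s - T) (S(s, T) = (5 + s - T)*(T + s) = (T + s)*(5 + s - T))
(S(-6, 7) - 149)*(-35) = (((-6)**2 - 1*7**2 + 5*7 + 5*(-6)) - 149)*(-35) = ((36 - 1*49 + 35 - 30) - 149)*(-35) = ((36 - 49 + 35 - 30) - 149)*(-35) = (-8 - 149)*(-35) = -157*(-35) = 5495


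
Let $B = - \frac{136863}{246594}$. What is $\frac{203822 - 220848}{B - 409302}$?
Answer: $\frac{1399503148}{33643851417} \approx 0.041598$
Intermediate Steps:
$B = - \frac{45621}{82198}$ ($B = \left(-136863\right) \frac{1}{246594} = - \frac{45621}{82198} \approx -0.55501$)
$\frac{203822 - 220848}{B - 409302} = \frac{203822 - 220848}{- \frac{45621}{82198} - 409302} = - \frac{17026}{- \frac{33643851417}{82198}} = \left(-17026\right) \left(- \frac{82198}{33643851417}\right) = \frac{1399503148}{33643851417}$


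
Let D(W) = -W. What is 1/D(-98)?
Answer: 1/98 ≈ 0.010204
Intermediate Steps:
1/D(-98) = 1/(-1*(-98)) = 1/98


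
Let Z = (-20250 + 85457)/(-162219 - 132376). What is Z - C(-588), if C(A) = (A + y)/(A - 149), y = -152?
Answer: -266057859/217116515 ≈ -1.2254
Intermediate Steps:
Z = -65207/294595 (Z = 65207/(-294595) = 65207*(-1/294595) = -65207/294595 ≈ -0.22134)
C(A) = (-152 + A)/(-149 + A) (C(A) = (A - 152)/(A - 149) = (-152 + A)/(-149 + A))
Z - C(-588) = -65207/294595 - (-152 - 588)/(-149 - 588) = -65207/294595 - (-740)/(-737) = -65207/294595 - (-1)*(-740)/737 = -65207/294595 - 1*740/737 = -65207/294595 - 740/737 = -266057859/217116515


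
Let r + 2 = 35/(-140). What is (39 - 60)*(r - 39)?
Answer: 3465/4 ≈ 866.25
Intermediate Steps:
r = -9/4 (r = -2 + 35/(-140) = -2 + 35*(-1/140) = -2 - ¼ = -9/4 ≈ -2.2500)
(39 - 60)*(r - 39) = (39 - 60)*(-9/4 - 39) = -21*(-165/4) = 3465/4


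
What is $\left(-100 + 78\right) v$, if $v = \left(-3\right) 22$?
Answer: $1452$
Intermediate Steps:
$v = -66$
$\left(-100 + 78\right) v = \left(-100 + 78\right) \left(-66\right) = \left(-22\right) \left(-66\right) = 1452$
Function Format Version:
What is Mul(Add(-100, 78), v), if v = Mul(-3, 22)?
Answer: 1452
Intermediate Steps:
v = -66
Mul(Add(-100, 78), v) = Mul(Add(-100, 78), -66) = Mul(-22, -66) = 1452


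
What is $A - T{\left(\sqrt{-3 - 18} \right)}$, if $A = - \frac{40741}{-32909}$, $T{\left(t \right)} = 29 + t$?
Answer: $- \frac{913620}{32909} - i \sqrt{21} \approx -27.762 - 4.5826 i$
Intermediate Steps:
$A = \frac{40741}{32909}$ ($A = \left(-40741\right) \left(- \frac{1}{32909}\right) = \frac{40741}{32909} \approx 1.238$)
$A - T{\left(\sqrt{-3 - 18} \right)} = \frac{40741}{32909} - \left(29 + \sqrt{-3 - 18}\right) = \frac{40741}{32909} - \left(29 + \sqrt{-21}\right) = \frac{40741}{32909} - \left(29 + i \sqrt{21}\right) = - \frac{913620}{32909} - i \sqrt{21}$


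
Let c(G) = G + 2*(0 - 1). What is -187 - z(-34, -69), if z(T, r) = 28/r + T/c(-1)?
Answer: -13657/69 ≈ -197.93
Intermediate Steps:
c(G) = -2 + G (c(G) = G + 2*(-1) = G - 2 = -2 + G)
z(T, r) = 28/r - T/3 (z(T, r) = 28/r + T/(-2 - 1) = 28/r + T/(-3) = 28/r + T*(-⅓) = 28/r - T/3)
-187 - z(-34, -69) = -187 - (28/(-69) - ⅓*(-34)) = -187 - (28*(-1/69) + 34/3) = -187 - (-28/69 + 34/3) = -187 - 1*754/69 = -187 - 754/69 = -13657/69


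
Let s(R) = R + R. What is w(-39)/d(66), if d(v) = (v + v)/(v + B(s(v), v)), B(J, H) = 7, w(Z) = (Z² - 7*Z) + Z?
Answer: 42705/44 ≈ 970.57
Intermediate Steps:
w(Z) = Z² - 6*Z
s(R) = 2*R
d(v) = 2*v/(7 + v) (d(v) = (v + v)/(v + 7) = (2*v)/(7 + v) = 2*v/(7 + v))
w(-39)/d(66) = (-39*(-6 - 39))/((2*66/(7 + 66))) = (-39*(-45))/((2*66/73)) = 1755/((2*66*(1/73))) = 1755/(132/73) = 1755*(73/132) = 42705/44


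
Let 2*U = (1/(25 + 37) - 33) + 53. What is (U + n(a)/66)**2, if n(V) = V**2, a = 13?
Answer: 2645147761/16744464 ≈ 157.97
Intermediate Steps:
U = 1241/124 (U = ((1/(25 + 37) - 33) + 53)/2 = ((1/62 - 33) + 53)/2 = (-2045/62 + 53)/2 = (1/2)*(1241/62) = 1241/124 ≈ 10.008)
(U + n(a)/66)**2 = (1241/124 + 13**2/66)**2 = (1241/124 + 169*(1/66))**2 = (1241/124 + 169/66)**2 = (51431/4092)**2 = 2645147761/16744464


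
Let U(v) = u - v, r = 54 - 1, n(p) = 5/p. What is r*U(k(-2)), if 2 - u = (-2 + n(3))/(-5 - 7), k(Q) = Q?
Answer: 7579/36 ≈ 210.53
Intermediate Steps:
u = 71/36 (u = 2 - (-2 + 5/3)/(-5 - 7) = 2 - (-2 + 5*(1/3))/(-12) = 2 - (-2 + 5/3)*(-1)/12 = 2 - (-1)*(-1)/(3*12) = 2 - 1*1/36 = 2 - 1/36 = 71/36 ≈ 1.9722)
r = 53
U(v) = 71/36 - v
r*U(k(-2)) = 53*(71/36 - 1*(-2)) = 53*(71/36 + 2) = 53*(143/36) = 7579/36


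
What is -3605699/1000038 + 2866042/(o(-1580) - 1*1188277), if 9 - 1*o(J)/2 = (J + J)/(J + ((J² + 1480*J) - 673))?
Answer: -371231024092784053/61691600242729938 ≈ -6.0175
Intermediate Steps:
o(J) = 18 - 4*J/(-673 + J² + 1481*J) (o(J) = 18 - 2*(J + J)/(J + ((J² + 1480*J) - 673)) = 18 - 2*2*J/(J + (-673 + J² + 1480*J)) = 18 - 2*2*J/(-673 + J² + 1481*J) = 18 - 4*J/(-673 + J² + 1481*J))
-3605699/1000038 + 2866042/(o(-1580) - 1*1188277) = -3605699/1000038 + 2866042/(2*(-6057 + 9*(-1580)² + 13327*(-1580))/(-673 + (-1580)² + 1481*(-1580)) - 1*1188277) = -3605699*1/1000038 + 2866042/(2*(-6057 + 9*2496400 - 21056660)/(-673 + 2496400 - 2339980) - 1188277) = -3605699/1000038 + 2866042/(2*(-6057 + 22467600 - 21056660)/155747 - 1188277) = -3605699/1000038 + 2866042/(2*(1/155747)*1404883 - 1188277) = -3605699/1000038 + 2866042/(2809766/155747 - 1188277) = -3605699/1000038 + 2866042/(-185067768153/155747) = -3605699/1000038 + 2866042*(-155747/185067768153) = -3605699/1000038 - 446377443374/185067768153 = -371231024092784053/61691600242729938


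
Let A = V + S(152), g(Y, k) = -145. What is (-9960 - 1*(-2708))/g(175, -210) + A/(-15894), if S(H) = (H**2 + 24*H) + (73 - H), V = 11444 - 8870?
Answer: 37007491/768210 ≈ 48.174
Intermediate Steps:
V = 2574
S(H) = 73 + H**2 + 23*H
A = 29247 (A = 2574 + (73 + 152**2 + 23*152) = 2574 + (73 + 23104 + 3496) = 2574 + 26673 = 29247)
(-9960 - 1*(-2708))/g(175, -210) + A/(-15894) = (-9960 - 1*(-2708))/(-145) + 29247/(-15894) = (-9960 + 2708)*(-1/145) + 29247*(-1/15894) = -7252*(-1/145) - 9749/5298 = 7252/145 - 9749/5298 = 37007491/768210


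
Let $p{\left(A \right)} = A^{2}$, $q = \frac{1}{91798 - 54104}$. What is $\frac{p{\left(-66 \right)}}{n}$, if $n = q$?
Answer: $164195064$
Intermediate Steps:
$q = \frac{1}{37694} \approx 2.6529 \cdot 10^{-5}$
$n = \frac{1}{37694} \approx 2.6529 \cdot 10^{-5}$
$\frac{p{\left(-66 \right)}}{n} = \left(-66\right)^{2} \frac{1}{\frac{1}{37694}} = 4356 \cdot 37694 = 164195064$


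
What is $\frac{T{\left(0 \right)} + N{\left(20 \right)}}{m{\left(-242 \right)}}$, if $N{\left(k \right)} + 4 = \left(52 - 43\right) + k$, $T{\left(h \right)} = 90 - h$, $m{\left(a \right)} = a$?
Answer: $- \frac{115}{242} \approx -0.47521$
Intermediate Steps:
$N{\left(k \right)} = 5 + k$ ($N{\left(k \right)} = -4 + \left(\left(52 - 43\right) + k\right) = -4 + \left(9 + k\right) = 5 + k$)
$\frac{T{\left(0 \right)} + N{\left(20 \right)}}{m{\left(-242 \right)}} = \frac{\left(90 - 0\right) + \left(5 + 20\right)}{-242} = \left(\left(90 + 0\right) + 25\right) \left(- \frac{1}{242}\right) = \left(90 + 25\right) \left(- \frac{1}{242}\right) = 115 \left(- \frac{1}{242}\right) = - \frac{115}{242}$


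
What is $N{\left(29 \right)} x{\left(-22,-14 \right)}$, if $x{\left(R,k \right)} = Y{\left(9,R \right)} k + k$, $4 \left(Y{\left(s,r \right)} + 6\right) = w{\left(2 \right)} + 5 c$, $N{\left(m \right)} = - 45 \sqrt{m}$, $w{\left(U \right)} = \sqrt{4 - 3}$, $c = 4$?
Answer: $\frac{315 \sqrt{29}}{2} \approx 848.16$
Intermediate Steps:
$w{\left(U \right)} = 1$ ($w{\left(U \right)} = \sqrt{1} = 1$)
$Y{\left(s,r \right)} = - \frac{3}{4}$ ($Y{\left(s,r \right)} = -6 + \frac{1 + 5 \cdot 4}{4} = -6 + \frac{1 + 20}{4} = -6 + \frac{1}{4} \cdot 21 = -6 + \frac{21}{4} = - \frac{3}{4}$)
$x{\left(R,k \right)} = \frac{k}{4}$ ($x{\left(R,k \right)} = - \frac{3 k}{4} + k = \frac{k}{4}$)
$N{\left(29 \right)} x{\left(-22,-14 \right)} = - 45 \sqrt{29} \cdot \frac{1}{4} \left(-14\right) = - 45 \sqrt{29} \left(- \frac{7}{2}\right) = \frac{315 \sqrt{29}}{2}$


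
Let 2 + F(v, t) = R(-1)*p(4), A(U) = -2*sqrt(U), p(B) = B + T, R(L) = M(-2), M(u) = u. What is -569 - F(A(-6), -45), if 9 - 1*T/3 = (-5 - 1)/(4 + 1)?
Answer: -2489/5 ≈ -497.80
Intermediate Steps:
R(L) = -2
T = 153/5 (T = 27 - 3*(-5 - 1)/(4 + 1) = 27 - (-18)/5 = 27 - 3*(-6/5) = 27 + 18/5 = 153/5 ≈ 30.600)
p(B) = 153/5 + B (p(B) = B + 153/5 = 153/5 + B)
F(v, t) = -356/5 (F(v, t) = -2 - 2*(153/5 + 4) = -2 - 2*173/5 = -2 - 346/5 = -356/5)
-569 - F(A(-6), -45) = -569 - 1*(-356/5) = -569 + 356/5 = -2489/5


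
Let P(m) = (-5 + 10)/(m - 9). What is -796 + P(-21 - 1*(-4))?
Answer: -20701/26 ≈ -796.19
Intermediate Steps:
P(m) = 5/(-9 + m)
-796 + P(-21 - 1*(-4)) = -796 + 5/(-9 + (-21 - 1*(-4))) = -796 + 5/(-9 + (-21 + 4)) = -796 + 5/(-9 - 17) = -796 + 5/(-26) = -796 + 5*(-1/26) = -796 - 5/26 = -20701/26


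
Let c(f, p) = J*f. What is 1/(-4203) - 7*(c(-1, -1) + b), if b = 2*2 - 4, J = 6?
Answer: 176525/4203 ≈ 42.000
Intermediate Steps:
b = 0 (b = 4 - 4 = 0)
c(f, p) = 6*f
1/(-4203) - 7*(c(-1, -1) + b) = 1/(-4203) - 7*(6*(-1) + 0) = -1/4203 - 7*(-6 + 0) = -1/4203 - 7*(-6) = -1/4203 - 1*(-42) = -1/4203 + 42 = 176525/4203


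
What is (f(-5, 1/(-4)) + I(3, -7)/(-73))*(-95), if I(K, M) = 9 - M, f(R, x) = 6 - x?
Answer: -167295/292 ≈ -572.93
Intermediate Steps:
(f(-5, 1/(-4)) + I(3, -7)/(-73))*(-95) = ((6 - 1/(-4)) + (9 - 1*(-7))/(-73))*(-95) = ((6 - 1*(-1/4)) + (9 + 7)*(-1/73))*(-95) = ((6 + 1/4) + 16*(-1/73))*(-95) = (25/4 - 16/73)*(-95) = (1761/292)*(-95) = -167295/292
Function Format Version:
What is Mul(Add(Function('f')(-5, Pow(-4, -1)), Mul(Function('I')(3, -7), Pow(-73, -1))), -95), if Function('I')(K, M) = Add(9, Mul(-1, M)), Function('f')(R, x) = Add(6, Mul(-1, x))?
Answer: Rational(-167295, 292) ≈ -572.93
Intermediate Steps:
Mul(Add(Function('f')(-5, Pow(-4, -1)), Mul(Function('I')(3, -7), Pow(-73, -1))), -95) = Mul(Add(Add(6, Mul(-1, Pow(-4, -1))), Mul(Add(9, Mul(-1, -7)), Pow(-73, -1))), -95) = Mul(Add(Add(6, Mul(-1, Rational(-1, 4))), Mul(Add(9, 7), Rational(-1, 73))), -95) = Mul(Add(Add(6, Rational(1, 4)), Mul(16, Rational(-1, 73))), -95) = Mul(Add(Rational(25, 4), Rational(-16, 73)), -95) = Mul(Rational(1761, 292), -95) = Rational(-167295, 292)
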